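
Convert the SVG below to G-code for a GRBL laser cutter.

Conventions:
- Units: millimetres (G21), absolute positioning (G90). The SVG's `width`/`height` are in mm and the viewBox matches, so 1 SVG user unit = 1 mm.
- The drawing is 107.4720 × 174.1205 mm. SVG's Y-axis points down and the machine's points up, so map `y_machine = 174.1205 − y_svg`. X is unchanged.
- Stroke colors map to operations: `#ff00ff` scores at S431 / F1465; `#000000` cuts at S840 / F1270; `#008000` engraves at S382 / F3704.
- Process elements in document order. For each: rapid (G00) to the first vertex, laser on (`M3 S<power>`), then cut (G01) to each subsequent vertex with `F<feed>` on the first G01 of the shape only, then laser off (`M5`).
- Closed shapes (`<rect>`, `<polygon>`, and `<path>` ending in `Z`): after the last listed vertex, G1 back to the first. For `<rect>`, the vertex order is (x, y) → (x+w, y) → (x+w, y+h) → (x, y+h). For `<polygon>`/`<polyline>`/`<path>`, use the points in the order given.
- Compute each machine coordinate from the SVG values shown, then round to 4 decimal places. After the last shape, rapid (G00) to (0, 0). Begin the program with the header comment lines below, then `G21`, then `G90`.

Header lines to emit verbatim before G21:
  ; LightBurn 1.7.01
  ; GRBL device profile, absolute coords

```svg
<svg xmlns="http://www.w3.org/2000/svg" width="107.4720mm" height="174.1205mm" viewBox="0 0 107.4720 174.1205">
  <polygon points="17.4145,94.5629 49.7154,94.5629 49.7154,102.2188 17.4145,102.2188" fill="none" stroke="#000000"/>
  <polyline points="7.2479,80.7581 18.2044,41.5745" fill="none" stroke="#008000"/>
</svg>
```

; LightBurn 1.7.01
; GRBL device profile, absolute coords
G21
G90
G00 X17.4145 Y79.5576
M3 S840
G01 X49.7154 Y79.5576 F1270
G01 X49.7154 Y71.9017
G01 X17.4145 Y71.9017
G01 X17.4145 Y79.5576
M5
G00 X7.2479 Y93.3624
M3 S382
G01 X18.2044 Y132.5460 F3704
M5
G00 X0.0000 Y0.0000

1 u = 1 mm; y_m = 174.1205 − y.

[1] `<polygon>` rectangle, #000000→cut S840 F1270: (17.4145,79.5576) → (49.7154,79.5576) → (49.7154,71.9017) → (17.4145,71.9017) → (17.4145,79.5576) (closed)

[2] `<polyline>` line segment, #008000→engrave S382 F3704: (7.2479,93.3624) → (18.2044,132.5460)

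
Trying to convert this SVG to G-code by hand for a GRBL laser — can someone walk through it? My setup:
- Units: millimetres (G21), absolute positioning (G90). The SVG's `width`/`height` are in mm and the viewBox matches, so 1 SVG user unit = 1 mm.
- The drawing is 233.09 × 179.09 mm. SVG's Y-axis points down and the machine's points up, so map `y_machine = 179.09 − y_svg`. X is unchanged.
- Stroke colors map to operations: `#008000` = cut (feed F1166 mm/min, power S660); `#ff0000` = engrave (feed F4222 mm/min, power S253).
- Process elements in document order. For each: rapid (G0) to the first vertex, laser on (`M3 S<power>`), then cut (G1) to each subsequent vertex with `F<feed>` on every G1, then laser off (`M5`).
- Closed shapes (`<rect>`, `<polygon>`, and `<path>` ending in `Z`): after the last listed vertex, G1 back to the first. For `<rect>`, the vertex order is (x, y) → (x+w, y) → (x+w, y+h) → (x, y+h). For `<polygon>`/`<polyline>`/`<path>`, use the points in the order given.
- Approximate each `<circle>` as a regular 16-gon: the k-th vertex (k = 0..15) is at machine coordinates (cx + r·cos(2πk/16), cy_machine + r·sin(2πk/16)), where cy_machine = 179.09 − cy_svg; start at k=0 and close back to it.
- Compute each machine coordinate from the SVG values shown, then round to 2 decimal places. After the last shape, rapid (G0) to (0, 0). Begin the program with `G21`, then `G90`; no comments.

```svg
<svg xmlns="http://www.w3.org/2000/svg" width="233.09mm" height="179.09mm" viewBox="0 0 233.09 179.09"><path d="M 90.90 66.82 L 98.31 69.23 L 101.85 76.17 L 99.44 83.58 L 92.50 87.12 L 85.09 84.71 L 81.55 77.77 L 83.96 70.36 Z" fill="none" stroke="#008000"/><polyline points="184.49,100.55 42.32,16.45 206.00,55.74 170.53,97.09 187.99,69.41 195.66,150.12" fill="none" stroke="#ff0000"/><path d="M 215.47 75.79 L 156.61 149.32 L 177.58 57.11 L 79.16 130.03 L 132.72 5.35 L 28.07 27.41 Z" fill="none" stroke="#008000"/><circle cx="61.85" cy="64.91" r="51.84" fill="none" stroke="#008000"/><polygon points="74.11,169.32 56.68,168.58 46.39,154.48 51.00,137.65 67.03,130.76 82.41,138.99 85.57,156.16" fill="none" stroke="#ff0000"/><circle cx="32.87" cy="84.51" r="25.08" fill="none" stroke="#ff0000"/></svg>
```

viewBox `0 0 233.09 179.09` with mm width/height → 1 unit = 1 mm. Flip: y_m = 179.09 − y_svg.

**Shape 1** — `<path>` regular polygon, stroke `#008000` → cut (S660, F1166). Machine vertices: (90.90,112.27) → (98.31,109.86) → (101.85,102.92) → (99.44,95.51) → (92.50,91.97) → (85.09,94.38) → (81.55,101.32) → (83.96,108.73) → (90.90,112.27). Closed: final G1 returns to the first vertex.

**Shape 2** — `<polyline>` open polyline, stroke `#ff0000` → engrave (S253, F4222). Machine vertices: (184.49,78.54) → (42.32,162.64) → (206.00,123.35) → (170.53,82.00) → (187.99,109.68) → (195.66,28.97). Open path.

**Shape 3** — `<path>` closed polygon, stroke `#008000` → cut (S660, F1166). Machine vertices: (215.47,103.30) → (156.61,29.77) → (177.58,121.98) → (79.16,49.06) → (132.72,173.74) → (28.07,151.68) → (215.47,103.30). Closed: final G1 returns to the first vertex.

**Shape 4** — `<circle>` circle, stroke `#008000` → cut (S660, F1166). Machine vertices: (113.69,114.18) → (109.74,134.02) → (98.51,150.84) → (81.69,162.07) → (61.85,166.02) → (42.01,162.07) → (25.19,150.84) → (13.96,134.02) → (10.01,114.18) → (13.96,94.34) → (25.19,77.52) → (42.01,66.29) → (61.85,62.34) → (81.69,66.29) → (98.51,77.52) → (109.74,94.34) → (113.69,114.18). Closed: final G1 returns to the first vertex.

**Shape 5** — `<polygon>` regular polygon, stroke `#ff0000` → engrave (S253, F4222). Machine vertices: (74.11,9.77) → (56.68,10.51) → (46.39,24.61) → (51.00,41.44) → (67.03,48.33) → (82.41,40.10) → (85.57,22.93) → (74.11,9.77). Closed: final G1 returns to the first vertex.

**Shape 6** — `<circle>` circle, stroke `#ff0000` → engrave (S253, F4222). Machine vertices: (57.95,94.58) → (56.04,104.18) → (50.60,112.31) → (42.47,117.75) → (32.87,119.66) → (23.27,117.75) → (15.14,112.31) → (9.70,104.18) → (7.79,94.58) → (9.70,84.98) → (15.14,76.85) → (23.27,71.41) → (32.87,69.50) → (42.47,71.41) → (50.60,76.85) → (56.04,84.98) → (57.95,94.58). Closed: final G1 returns to the first vertex.

G21
G90
G0 X90.90 Y112.27
M3 S660
G1 X98.31 Y109.86 F1166
G1 X101.85 Y102.92 F1166
G1 X99.44 Y95.51 F1166
G1 X92.50 Y91.97 F1166
G1 X85.09 Y94.38 F1166
G1 X81.55 Y101.32 F1166
G1 X83.96 Y108.73 F1166
G1 X90.90 Y112.27 F1166
M5
G0 X184.49 Y78.54
M3 S253
G1 X42.32 Y162.64 F4222
G1 X206.00 Y123.35 F4222
G1 X170.53 Y82.00 F4222
G1 X187.99 Y109.68 F4222
G1 X195.66 Y28.97 F4222
M5
G0 X215.47 Y103.30
M3 S660
G1 X156.61 Y29.77 F1166
G1 X177.58 Y121.98 F1166
G1 X79.16 Y49.06 F1166
G1 X132.72 Y173.74 F1166
G1 X28.07 Y151.68 F1166
G1 X215.47 Y103.30 F1166
M5
G0 X113.69 Y114.18
M3 S660
G1 X109.74 Y134.02 F1166
G1 X98.51 Y150.84 F1166
G1 X81.69 Y162.07 F1166
G1 X61.85 Y166.02 F1166
G1 X42.01 Y162.07 F1166
G1 X25.19 Y150.84 F1166
G1 X13.96 Y134.02 F1166
G1 X10.01 Y114.18 F1166
G1 X13.96 Y94.34 F1166
G1 X25.19 Y77.52 F1166
G1 X42.01 Y66.29 F1166
G1 X61.85 Y62.34 F1166
G1 X81.69 Y66.29 F1166
G1 X98.51 Y77.52 F1166
G1 X109.74 Y94.34 F1166
G1 X113.69 Y114.18 F1166
M5
G0 X74.11 Y9.77
M3 S253
G1 X56.68 Y10.51 F4222
G1 X46.39 Y24.61 F4222
G1 X51.00 Y41.44 F4222
G1 X67.03 Y48.33 F4222
G1 X82.41 Y40.10 F4222
G1 X85.57 Y22.93 F4222
G1 X74.11 Y9.77 F4222
M5
G0 X57.95 Y94.58
M3 S253
G1 X56.04 Y104.18 F4222
G1 X50.60 Y112.31 F4222
G1 X42.47 Y117.75 F4222
G1 X32.87 Y119.66 F4222
G1 X23.27 Y117.75 F4222
G1 X15.14 Y112.31 F4222
G1 X9.70 Y104.18 F4222
G1 X7.79 Y94.58 F4222
G1 X9.70 Y84.98 F4222
G1 X15.14 Y76.85 F4222
G1 X23.27 Y71.41 F4222
G1 X32.87 Y69.50 F4222
G1 X42.47 Y71.41 F4222
G1 X50.60 Y76.85 F4222
G1 X56.04 Y84.98 F4222
G1 X57.95 Y94.58 F4222
M5
G0 X0.00 Y0.00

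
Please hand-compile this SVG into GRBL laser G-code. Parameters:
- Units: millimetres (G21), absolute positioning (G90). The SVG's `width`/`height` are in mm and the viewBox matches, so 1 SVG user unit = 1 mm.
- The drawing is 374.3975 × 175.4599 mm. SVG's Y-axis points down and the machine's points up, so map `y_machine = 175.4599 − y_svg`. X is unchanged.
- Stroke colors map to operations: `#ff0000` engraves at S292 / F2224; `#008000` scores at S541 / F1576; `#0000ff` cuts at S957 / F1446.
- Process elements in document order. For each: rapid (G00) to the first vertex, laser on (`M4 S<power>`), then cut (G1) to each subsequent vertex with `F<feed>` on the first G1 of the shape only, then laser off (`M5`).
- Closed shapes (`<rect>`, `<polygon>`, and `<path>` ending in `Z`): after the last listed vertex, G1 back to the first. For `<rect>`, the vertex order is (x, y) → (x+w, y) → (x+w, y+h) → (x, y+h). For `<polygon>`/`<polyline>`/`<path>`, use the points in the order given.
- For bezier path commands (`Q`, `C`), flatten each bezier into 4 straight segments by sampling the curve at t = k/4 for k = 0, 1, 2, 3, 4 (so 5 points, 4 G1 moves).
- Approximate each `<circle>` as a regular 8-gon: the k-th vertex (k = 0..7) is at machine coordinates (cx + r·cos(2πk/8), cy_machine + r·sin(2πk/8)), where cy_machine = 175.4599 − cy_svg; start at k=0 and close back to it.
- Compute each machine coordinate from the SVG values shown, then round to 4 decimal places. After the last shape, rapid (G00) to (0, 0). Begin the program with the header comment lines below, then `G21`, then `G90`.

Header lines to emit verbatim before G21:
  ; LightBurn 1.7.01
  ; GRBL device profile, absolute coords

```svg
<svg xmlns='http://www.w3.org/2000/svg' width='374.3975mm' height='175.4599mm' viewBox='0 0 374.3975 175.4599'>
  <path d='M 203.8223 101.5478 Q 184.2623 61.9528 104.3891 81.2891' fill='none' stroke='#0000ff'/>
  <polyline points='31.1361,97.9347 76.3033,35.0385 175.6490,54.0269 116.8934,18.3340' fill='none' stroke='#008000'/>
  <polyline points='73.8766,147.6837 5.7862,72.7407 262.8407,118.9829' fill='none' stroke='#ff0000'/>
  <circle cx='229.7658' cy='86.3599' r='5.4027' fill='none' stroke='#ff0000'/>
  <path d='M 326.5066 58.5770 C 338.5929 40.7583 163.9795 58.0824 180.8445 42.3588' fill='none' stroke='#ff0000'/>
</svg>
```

; LightBurn 1.7.01
; GRBL device profile, absolute coords
G21
G90
G00 X203.8223 Y73.9121
M4 S957
G1 X190.2727 Y90.0264 F1446
G1 X169.1840 Y98.7743
G1 X140.5561 Y100.1557
G1 X104.3891 Y94.1708
M5
G00 X31.1361 Y77.5252
M4 S541
G1 X76.3033 Y140.4214 F1576
G1 X175.6490 Y121.4330
G1 X116.8934 Y157.1259
M5
G00 X73.8766 Y27.7762
M4 S292
G1 X5.7862 Y102.7192 F2224
G1 X262.8407 Y56.4770
M5
G00 X235.1685 Y89.1000
M4 S292
G1 X233.5861 Y92.9203 F2224
G1 X229.7658 Y94.5027
G1 X225.9455 Y92.9203
G1 X224.3631 Y89.1000
G1 X225.9455 Y85.2797
G1 X229.7658 Y83.6973
G1 X233.5861 Y85.2797
G1 X235.1685 Y89.1000
M5
G00 X326.5066 Y116.8829
M4 S292
G1 X306.4742 Y124.7231 F2224
G1 X251.8835 Y125.7777
G1 X198.1889 Y126.4394
G1 X180.8445 Y133.1011
M5
G00 X0.0000 Y0.0000

1 u = 1 mm; y_m = 175.4599 − y.

[1] `<path>` quadratic bezier, #0000ff→cut S957 F1446: (203.8223,73.9121) → (190.2727,90.0264) → (169.1840,98.7743) → (140.5561,100.1557) → (104.3891,94.1708)

[2] `<polyline>` open polyline, #008000→score S541 F1576: (31.1361,77.5252) → (76.3033,140.4214) → (175.6490,121.4330) → (116.8934,157.1259)

[3] `<polyline>` open polyline, #ff0000→engrave S292 F2224: (73.8766,27.7762) → (5.7862,102.7192) → (262.8407,56.4770)

[4] `<circle>` circle, #ff0000→engrave S292 F2224: (235.1685,89.1000) → (233.5861,92.9203) → (229.7658,94.5027) → (225.9455,92.9203) → (224.3631,89.1000) → (225.9455,85.2797) → (229.7658,83.6973) → (233.5861,85.2797) → (235.1685,89.1000) (closed)

[5] `<path>` cubic bezier, #ff0000→engrave S292 F2224: (326.5066,116.8829) → (306.4742,124.7231) → (251.8835,125.7777) → (198.1889,126.4394) → (180.8445,133.1011)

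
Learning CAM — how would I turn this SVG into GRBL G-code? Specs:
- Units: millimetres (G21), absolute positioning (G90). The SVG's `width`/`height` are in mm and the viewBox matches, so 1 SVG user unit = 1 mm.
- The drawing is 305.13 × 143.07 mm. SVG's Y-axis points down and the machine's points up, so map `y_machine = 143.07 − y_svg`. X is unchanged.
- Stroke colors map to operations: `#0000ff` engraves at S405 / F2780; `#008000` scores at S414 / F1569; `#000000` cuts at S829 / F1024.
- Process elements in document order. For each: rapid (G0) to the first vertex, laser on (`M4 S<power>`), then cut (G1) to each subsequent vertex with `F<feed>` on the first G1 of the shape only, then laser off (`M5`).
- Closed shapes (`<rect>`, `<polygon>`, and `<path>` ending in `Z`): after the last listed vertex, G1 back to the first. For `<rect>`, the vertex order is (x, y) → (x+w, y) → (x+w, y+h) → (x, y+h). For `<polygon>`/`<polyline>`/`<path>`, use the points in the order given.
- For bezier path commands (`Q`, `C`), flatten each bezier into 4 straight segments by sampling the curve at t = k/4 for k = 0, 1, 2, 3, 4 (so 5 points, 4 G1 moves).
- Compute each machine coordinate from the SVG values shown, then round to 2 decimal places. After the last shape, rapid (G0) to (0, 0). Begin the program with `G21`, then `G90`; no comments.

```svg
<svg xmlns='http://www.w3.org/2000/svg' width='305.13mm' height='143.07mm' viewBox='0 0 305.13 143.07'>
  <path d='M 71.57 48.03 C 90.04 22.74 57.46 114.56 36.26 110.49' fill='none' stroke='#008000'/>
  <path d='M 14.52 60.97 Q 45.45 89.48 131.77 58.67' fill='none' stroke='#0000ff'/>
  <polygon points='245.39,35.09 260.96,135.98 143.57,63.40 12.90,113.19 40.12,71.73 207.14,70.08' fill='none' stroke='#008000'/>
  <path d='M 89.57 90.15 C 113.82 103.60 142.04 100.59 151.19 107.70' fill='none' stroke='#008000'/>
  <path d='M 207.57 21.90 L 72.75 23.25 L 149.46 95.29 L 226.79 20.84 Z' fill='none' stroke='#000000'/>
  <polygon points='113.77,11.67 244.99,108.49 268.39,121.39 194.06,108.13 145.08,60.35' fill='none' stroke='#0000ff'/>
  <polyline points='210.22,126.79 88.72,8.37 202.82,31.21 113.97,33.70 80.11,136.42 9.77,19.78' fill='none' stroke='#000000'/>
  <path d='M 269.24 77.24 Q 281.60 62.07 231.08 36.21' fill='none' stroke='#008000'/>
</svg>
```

1 u = 1 mm; y_m = 143.07 − y.

[1] `<path>` cubic bezier, #008000→score S414 F1569: (71.57,95.04) → (76.83,95.38) → (68.79,71.77) → (53.32,44.18) → (36.26,32.58)

[2] `<path>` quadratic bezier, #0000ff→engrave S405 F2780: (14.52,82.10) → (33.45,71.55) → (59.30,68.42) → (92.07,72.70) → (131.77,84.40)

[3] `<polygon>` closed polygon, #008000→score S414 F1569: (245.39,107.98) → (260.96,7.09) → (143.57,79.67) → (12.90,29.88) → (40.12,71.34) → (207.14,72.99) → (245.39,107.98) (closed)

[4] `<path>` cubic bezier, #008000→score S414 F1569: (89.57,52.92) → (108.14,45.50) → (126.04,41.77) → (141.11,39.22) → (151.19,35.37)

[5] `<path>` closed polygon, #000000→cut S829 F1024: (207.57,121.17) → (72.75,119.82) → (149.46,47.78) → (226.79,122.23) → (207.57,121.17) (closed)

[6] `<polygon>` closed polygon, #0000ff→engrave S405 F2780: (113.77,131.40) → (244.99,34.58) → (268.39,21.68) → (194.06,34.94) → (145.08,82.72) → (113.77,131.40) (closed)

[7] `<polyline>` open polyline, #000000→cut S829 F1024: (210.22,16.28) → (88.72,134.70) → (202.82,111.86) → (113.97,109.37) → (80.11,6.65) → (9.77,123.29)

[8] `<path>` quadratic bezier, #008000→score S414 F1569: (269.24,65.83) → (271.49,74.08) → (265.88,83.67) → (252.41,94.60) → (231.08,106.86)

G21
G90
G0 X71.57 Y95.04
M4 S414
G1 X76.83 Y95.38 F1569
G1 X68.79 Y71.77
G1 X53.32 Y44.18
G1 X36.26 Y32.58
M5
G0 X14.52 Y82.10
M4 S405
G1 X33.45 Y71.55 F2780
G1 X59.30 Y68.42
G1 X92.07 Y72.70
G1 X131.77 Y84.40
M5
G0 X245.39 Y107.98
M4 S414
G1 X260.96 Y7.09 F1569
G1 X143.57 Y79.67
G1 X12.90 Y29.88
G1 X40.12 Y71.34
G1 X207.14 Y72.99
G1 X245.39 Y107.98
M5
G0 X89.57 Y52.92
M4 S414
G1 X108.14 Y45.50 F1569
G1 X126.04 Y41.77
G1 X141.11 Y39.22
G1 X151.19 Y35.37
M5
G0 X207.57 Y121.17
M4 S829
G1 X72.75 Y119.82 F1024
G1 X149.46 Y47.78
G1 X226.79 Y122.23
G1 X207.57 Y121.17
M5
G0 X113.77 Y131.40
M4 S405
G1 X244.99 Y34.58 F2780
G1 X268.39 Y21.68
G1 X194.06 Y34.94
G1 X145.08 Y82.72
G1 X113.77 Y131.40
M5
G0 X210.22 Y16.28
M4 S829
G1 X88.72 Y134.70 F1024
G1 X202.82 Y111.86
G1 X113.97 Y109.37
G1 X80.11 Y6.65
G1 X9.77 Y123.29
M5
G0 X269.24 Y65.83
M4 S414
G1 X271.49 Y74.08 F1569
G1 X265.88 Y83.67
G1 X252.41 Y94.60
G1 X231.08 Y106.86
M5
G0 X0.00 Y0.00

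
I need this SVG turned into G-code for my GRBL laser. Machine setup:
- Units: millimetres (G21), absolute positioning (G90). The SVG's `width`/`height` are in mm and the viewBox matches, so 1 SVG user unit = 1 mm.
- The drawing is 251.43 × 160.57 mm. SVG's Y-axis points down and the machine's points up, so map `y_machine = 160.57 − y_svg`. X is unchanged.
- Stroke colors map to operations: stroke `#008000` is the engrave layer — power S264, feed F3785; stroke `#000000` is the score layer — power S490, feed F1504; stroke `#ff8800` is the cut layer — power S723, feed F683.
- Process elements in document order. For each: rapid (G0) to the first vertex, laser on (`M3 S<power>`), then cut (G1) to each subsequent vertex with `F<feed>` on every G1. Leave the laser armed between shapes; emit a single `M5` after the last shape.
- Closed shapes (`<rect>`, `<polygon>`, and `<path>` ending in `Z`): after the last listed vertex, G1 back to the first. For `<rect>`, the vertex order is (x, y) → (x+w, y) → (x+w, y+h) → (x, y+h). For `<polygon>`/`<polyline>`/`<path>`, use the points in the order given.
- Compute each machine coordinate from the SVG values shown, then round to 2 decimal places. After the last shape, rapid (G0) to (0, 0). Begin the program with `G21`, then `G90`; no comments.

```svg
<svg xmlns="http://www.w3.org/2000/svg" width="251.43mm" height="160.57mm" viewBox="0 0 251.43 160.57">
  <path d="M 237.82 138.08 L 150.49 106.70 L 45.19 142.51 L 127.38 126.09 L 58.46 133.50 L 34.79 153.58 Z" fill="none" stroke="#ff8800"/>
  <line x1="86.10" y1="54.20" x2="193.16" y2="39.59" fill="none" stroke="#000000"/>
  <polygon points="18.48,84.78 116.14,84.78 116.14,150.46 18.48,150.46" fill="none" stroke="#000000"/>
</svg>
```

G21
G90
G0 X237.82 Y22.49
M3 S723
G1 X150.49 Y53.87 F683
G1 X45.19 Y18.06 F683
G1 X127.38 Y34.48 F683
G1 X58.46 Y27.07 F683
G1 X34.79 Y6.99 F683
G1 X237.82 Y22.49 F683
G0 X86.10 Y106.37
M3 S490
G1 X193.16 Y120.98 F1504
G0 X18.48 Y75.79
M3 S490
G1 X116.14 Y75.79 F1504
G1 X116.14 Y10.11 F1504
G1 X18.48 Y10.11 F1504
G1 X18.48 Y75.79 F1504
M5
G0 X0.00 Y0.00

1 u = 1 mm; y_m = 160.57 − y.

[1] `<path>` closed polygon, #ff8800→cut S723 F683: (237.82,22.49) → (150.49,53.87) → (45.19,18.06) → (127.38,34.48) → (58.46,27.07) → (34.79,6.99) → (237.82,22.49) (closed)

[2] `<line>` line segment, #000000→score S490 F1504: (86.10,106.37) → (193.16,120.98)

[3] `<polygon>` rectangle, #000000→score S490 F1504: (18.48,75.79) → (116.14,75.79) → (116.14,10.11) → (18.48,10.11) → (18.48,75.79) (closed)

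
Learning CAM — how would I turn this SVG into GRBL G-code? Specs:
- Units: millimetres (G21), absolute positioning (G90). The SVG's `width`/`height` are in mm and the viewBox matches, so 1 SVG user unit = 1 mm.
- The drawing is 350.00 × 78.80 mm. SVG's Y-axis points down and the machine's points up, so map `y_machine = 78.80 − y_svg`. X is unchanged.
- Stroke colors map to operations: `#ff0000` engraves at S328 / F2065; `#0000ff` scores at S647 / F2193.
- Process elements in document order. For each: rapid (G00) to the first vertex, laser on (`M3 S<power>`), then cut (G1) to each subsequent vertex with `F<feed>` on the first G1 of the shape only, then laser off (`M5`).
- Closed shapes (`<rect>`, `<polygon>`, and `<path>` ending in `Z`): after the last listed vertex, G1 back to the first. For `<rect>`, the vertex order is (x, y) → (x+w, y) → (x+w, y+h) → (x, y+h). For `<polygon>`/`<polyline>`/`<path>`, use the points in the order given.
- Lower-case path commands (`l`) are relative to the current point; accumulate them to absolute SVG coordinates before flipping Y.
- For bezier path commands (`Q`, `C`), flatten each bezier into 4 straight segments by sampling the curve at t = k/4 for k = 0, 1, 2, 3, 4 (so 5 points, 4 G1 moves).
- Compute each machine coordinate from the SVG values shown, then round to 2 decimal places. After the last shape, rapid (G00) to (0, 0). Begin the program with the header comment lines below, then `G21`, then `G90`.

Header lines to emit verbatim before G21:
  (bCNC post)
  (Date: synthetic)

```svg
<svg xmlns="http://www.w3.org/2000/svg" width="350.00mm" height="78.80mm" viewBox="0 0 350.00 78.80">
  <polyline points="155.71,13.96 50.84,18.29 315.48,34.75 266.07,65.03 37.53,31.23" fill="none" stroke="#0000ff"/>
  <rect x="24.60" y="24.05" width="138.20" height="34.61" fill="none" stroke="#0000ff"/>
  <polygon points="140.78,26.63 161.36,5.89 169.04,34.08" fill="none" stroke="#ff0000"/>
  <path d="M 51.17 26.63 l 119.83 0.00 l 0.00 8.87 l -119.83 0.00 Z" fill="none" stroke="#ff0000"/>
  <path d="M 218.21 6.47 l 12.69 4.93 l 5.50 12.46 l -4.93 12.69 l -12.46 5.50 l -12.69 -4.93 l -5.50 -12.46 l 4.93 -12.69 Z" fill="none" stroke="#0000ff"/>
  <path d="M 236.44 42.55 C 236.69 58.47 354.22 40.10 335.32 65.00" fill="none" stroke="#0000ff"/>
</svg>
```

viewBox `0 0 350.00 78.80` with mm width/height → 1 unit = 1 mm. Flip: y_m = 78.80 − y_svg.

**Shape 1** — `<polyline>` open polyline, stroke `#0000ff` → score (S647, F2193). Machine vertices: (155.71,64.84) → (50.84,60.51) → (315.48,44.05) → (266.07,13.77) → (37.53,47.57). Open path.

**Shape 2** — `<rect>` rectangle, stroke `#0000ff` → score (S647, F2193). Machine vertices: (24.60,54.75) → (162.80,54.75) → (162.80,20.14) → (24.60,20.14) → (24.60,54.75). Closed: final G1 returns to the first vertex.

**Shape 3** — `<polygon>` regular polygon, stroke `#ff0000` → engrave (S328, F2065). Machine vertices: (140.78,52.17) → (161.36,72.91) → (169.04,44.72) → (140.78,52.17). Closed: final G1 returns to the first vertex.

**Shape 4** — `<path>` rectangle, stroke `#ff0000` → engrave (S328, F2065). Machine vertices: (51.17,52.17) → (171.00,52.17) → (171.00,43.30) → (51.17,43.30) → (51.17,52.17). Closed: final G1 returns to the first vertex.

**Shape 5** — `<path>` regular polygon, stroke `#0000ff` → score (S647, F2193). Machine vertices: (218.21,72.33) → (230.90,67.40) → (236.40,54.94) → (231.47,42.25) → (219.01,36.75) → (206.32,41.68) → (200.82,54.14) → (205.75,66.83) → (218.21,72.33). Closed: final G1 returns to the first vertex.

**Shape 6** — `<path>` cubic bezier, stroke `#0000ff` → score (S647, F2193). Control points (SVG): P0=(236.44,42.55), P1=(236.69,58.47), P2=(354.22,40.10), P3=(335.32,65.00); sampled at t=k/4. Machine vertices: (236.44,36.25) → (254.65,29.53) → (293.06,28.39) → (327.88,25.57) → (335.32,13.80). Open path.

(bCNC post)
(Date: synthetic)
G21
G90
G00 X155.71 Y64.84
M3 S647
G1 X50.84 Y60.51 F2193
G1 X315.48 Y44.05
G1 X266.07 Y13.77
G1 X37.53 Y47.57
M5
G00 X24.60 Y54.75
M3 S647
G1 X162.80 Y54.75 F2193
G1 X162.80 Y20.14
G1 X24.60 Y20.14
G1 X24.60 Y54.75
M5
G00 X140.78 Y52.17
M3 S328
G1 X161.36 Y72.91 F2065
G1 X169.04 Y44.72
G1 X140.78 Y52.17
M5
G00 X51.17 Y52.17
M3 S328
G1 X171.00 Y52.17 F2065
G1 X171.00 Y43.30
G1 X51.17 Y43.30
G1 X51.17 Y52.17
M5
G00 X218.21 Y72.33
M3 S647
G1 X230.90 Y67.40 F2193
G1 X236.40 Y54.94
G1 X231.47 Y42.25
G1 X219.01 Y36.75
G1 X206.32 Y41.68
G1 X200.82 Y54.14
G1 X205.75 Y66.83
G1 X218.21 Y72.33
M5
G00 X236.44 Y36.25
M3 S647
G1 X254.65 Y29.53 F2193
G1 X293.06 Y28.39
G1 X327.88 Y25.57
G1 X335.32 Y13.80
M5
G00 X0.00 Y0.00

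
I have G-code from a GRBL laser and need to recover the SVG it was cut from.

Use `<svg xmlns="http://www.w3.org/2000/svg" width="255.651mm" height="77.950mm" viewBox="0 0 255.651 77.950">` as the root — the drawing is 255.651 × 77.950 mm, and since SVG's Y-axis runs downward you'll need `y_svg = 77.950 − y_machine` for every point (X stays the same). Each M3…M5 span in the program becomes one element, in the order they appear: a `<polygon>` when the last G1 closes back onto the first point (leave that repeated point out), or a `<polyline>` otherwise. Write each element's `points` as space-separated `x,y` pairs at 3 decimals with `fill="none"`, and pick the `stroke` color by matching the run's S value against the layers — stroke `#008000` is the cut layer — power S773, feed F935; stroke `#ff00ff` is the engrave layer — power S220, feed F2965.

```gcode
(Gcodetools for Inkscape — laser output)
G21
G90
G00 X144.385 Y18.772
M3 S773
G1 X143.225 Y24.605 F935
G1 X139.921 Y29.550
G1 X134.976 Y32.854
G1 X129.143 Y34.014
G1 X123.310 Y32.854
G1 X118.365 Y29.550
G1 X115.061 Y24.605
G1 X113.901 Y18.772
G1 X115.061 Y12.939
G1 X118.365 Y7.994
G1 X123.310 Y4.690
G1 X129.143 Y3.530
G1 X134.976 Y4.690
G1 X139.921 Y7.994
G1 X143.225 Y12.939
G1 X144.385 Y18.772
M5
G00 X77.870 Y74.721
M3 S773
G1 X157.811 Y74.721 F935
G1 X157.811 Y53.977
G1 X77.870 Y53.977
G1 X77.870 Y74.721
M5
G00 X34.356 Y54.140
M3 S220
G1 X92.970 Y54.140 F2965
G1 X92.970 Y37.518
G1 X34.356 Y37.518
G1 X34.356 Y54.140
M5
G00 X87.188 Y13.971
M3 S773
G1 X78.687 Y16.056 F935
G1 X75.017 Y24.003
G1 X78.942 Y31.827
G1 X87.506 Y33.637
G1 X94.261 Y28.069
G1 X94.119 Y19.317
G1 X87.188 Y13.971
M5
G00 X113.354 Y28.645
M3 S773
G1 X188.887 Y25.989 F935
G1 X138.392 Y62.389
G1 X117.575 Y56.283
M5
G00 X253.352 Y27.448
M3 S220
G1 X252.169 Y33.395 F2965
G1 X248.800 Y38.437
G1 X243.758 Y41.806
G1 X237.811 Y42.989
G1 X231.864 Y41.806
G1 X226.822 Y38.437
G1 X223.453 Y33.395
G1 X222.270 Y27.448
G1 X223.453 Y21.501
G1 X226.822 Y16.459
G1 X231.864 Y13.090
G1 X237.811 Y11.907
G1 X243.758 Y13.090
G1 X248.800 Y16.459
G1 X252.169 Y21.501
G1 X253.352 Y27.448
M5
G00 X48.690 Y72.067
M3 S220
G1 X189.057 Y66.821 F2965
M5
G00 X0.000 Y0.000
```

Each laser-on run becomes one SVG element. Flip Y back into SVG space with y_svg = 77.950 − y_machine.

Run 1: S773 ⇒ cut layer `#008000`. The run returns to its start, so emit a `<polygon>` with points (Y-flipped): 144.385,59.178 143.225,53.345 139.921,48.400 134.976,45.096 129.143,43.936 123.310,45.096 118.365,48.400 115.061,53.345 113.901,59.178 115.061,65.011 118.365,69.956 123.310,73.260 129.143,74.420 134.976,73.260 139.921,69.956 143.225,65.011.

Run 2: S773 ⇒ cut layer `#008000`. The run returns to its start, so emit a `<polygon>` with points (Y-flipped): 77.870,3.229 157.811,3.229 157.811,23.973 77.870,23.973.

Run 3: the run's S220 means `#ff00ff` (engrave). The run returns to its start, so emit a `<polygon>` with points (Y-flipped): 34.356,23.810 92.970,23.810 92.970,40.432 34.356,40.432.

Run 4: the run's S773 means `#008000` (cut). The run returns to its start, so emit a `<polygon>` with points (Y-flipped): 87.188,63.979 78.687,61.894 75.017,53.947 78.942,46.123 87.506,44.313 94.261,49.881 94.119,58.633.

Run 5: S773 ⇒ cut layer `#008000`. The run is open, so emit a `<polyline>` with points (Y-flipped): 113.354,49.305 188.887,51.961 138.392,15.561 117.575,21.667.

Run 6: power S220 maps to stroke `#ff00ff` (engrave). The run returns to its start, so emit a `<polygon>` with points (Y-flipped): 253.352,50.502 252.169,44.555 248.800,39.513 243.758,36.144 237.811,34.961 231.864,36.144 226.822,39.513 223.453,44.555 222.270,50.502 223.453,56.449 226.822,61.491 231.864,64.860 237.811,66.043 243.758,64.860 248.800,61.491 252.169,56.449.

Run 7: the run's S220 means `#ff00ff` (engrave). The run is open, so emit a `<polyline>` with points (Y-flipped): 48.690,5.883 189.057,11.129.

<svg xmlns="http://www.w3.org/2000/svg" width="255.651mm" height="77.950mm" viewBox="0 0 255.651 77.950">
  <polygon points="144.385,59.178 143.225,53.345 139.921,48.400 134.976,45.096 129.143,43.936 123.310,45.096 118.365,48.400 115.061,53.345 113.901,59.178 115.061,65.011 118.365,69.956 123.310,73.260 129.143,74.420 134.976,73.260 139.921,69.956 143.225,65.011" fill="none" stroke="#008000"/>
  <polygon points="77.870,3.229 157.811,3.229 157.811,23.973 77.870,23.973" fill="none" stroke="#008000"/>
  <polygon points="34.356,23.810 92.970,23.810 92.970,40.432 34.356,40.432" fill="none" stroke="#ff00ff"/>
  <polygon points="87.188,63.979 78.687,61.894 75.017,53.947 78.942,46.123 87.506,44.313 94.261,49.881 94.119,58.633" fill="none" stroke="#008000"/>
  <polyline points="113.354,49.305 188.887,51.961 138.392,15.561 117.575,21.667" fill="none" stroke="#008000"/>
  <polygon points="253.352,50.502 252.169,44.555 248.800,39.513 243.758,36.144 237.811,34.961 231.864,36.144 226.822,39.513 223.453,44.555 222.270,50.502 223.453,56.449 226.822,61.491 231.864,64.860 237.811,66.043 243.758,64.860 248.800,61.491 252.169,56.449" fill="none" stroke="#ff00ff"/>
  <polyline points="48.690,5.883 189.057,11.129" fill="none" stroke="#ff00ff"/>
</svg>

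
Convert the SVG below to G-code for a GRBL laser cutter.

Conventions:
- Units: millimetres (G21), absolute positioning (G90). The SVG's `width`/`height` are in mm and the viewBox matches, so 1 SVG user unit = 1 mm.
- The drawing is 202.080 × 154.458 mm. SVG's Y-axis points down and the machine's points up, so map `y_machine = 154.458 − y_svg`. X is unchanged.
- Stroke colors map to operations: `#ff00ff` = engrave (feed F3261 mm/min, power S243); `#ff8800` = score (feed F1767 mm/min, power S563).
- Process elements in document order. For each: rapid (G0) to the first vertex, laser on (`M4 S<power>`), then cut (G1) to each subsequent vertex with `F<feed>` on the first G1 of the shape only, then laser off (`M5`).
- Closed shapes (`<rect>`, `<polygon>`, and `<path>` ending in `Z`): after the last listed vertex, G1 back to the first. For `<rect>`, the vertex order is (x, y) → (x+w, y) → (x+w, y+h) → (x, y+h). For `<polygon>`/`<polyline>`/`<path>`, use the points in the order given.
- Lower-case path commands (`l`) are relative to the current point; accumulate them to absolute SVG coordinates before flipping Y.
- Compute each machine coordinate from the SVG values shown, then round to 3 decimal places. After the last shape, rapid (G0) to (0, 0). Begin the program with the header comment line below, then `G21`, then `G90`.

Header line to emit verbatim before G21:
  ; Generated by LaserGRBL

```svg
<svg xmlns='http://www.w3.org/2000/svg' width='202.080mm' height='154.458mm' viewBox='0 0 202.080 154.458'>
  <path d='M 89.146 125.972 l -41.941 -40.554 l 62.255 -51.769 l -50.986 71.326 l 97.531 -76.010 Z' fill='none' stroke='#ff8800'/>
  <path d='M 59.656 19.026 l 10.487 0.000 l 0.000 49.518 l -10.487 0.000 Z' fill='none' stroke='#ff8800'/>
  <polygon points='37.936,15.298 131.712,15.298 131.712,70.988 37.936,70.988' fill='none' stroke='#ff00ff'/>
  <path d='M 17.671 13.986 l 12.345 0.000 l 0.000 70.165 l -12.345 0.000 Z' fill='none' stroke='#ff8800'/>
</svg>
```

viewBox `0 0 202.080 154.458` with mm width/height → 1 unit = 1 mm. Flip: y_m = 154.458 − y_svg.

**Shape 1** — `<path>` closed polygon, stroke `#ff8800` → score (S563, F1767). Machine vertices: (89.146,28.486) → (47.205,69.040) → (109.460,120.809) → (58.474,49.483) → (156.005,125.493) → (89.146,28.486). Closed: final G1 returns to the first vertex.

**Shape 2** — `<path>` rectangle, stroke `#ff8800` → score (S563, F1767). Machine vertices: (59.656,135.432) → (70.143,135.432) → (70.143,85.914) → (59.656,85.914) → (59.656,135.432). Closed: final G1 returns to the first vertex.

**Shape 3** — `<polygon>` rectangle, stroke `#ff00ff` → engrave (S243, F3261). Machine vertices: (37.936,139.160) → (131.712,139.160) → (131.712,83.470) → (37.936,83.470) → (37.936,139.160). Closed: final G1 returns to the first vertex.

**Shape 4** — `<path>` rectangle, stroke `#ff8800` → score (S563, F1767). Machine vertices: (17.671,140.472) → (30.016,140.472) → (30.016,70.307) → (17.671,70.307) → (17.671,140.472). Closed: final G1 returns to the first vertex.

; Generated by LaserGRBL
G21
G90
G0 X89.146 Y28.486
M4 S563
G1 X47.205 Y69.040 F1767
G1 X109.460 Y120.809
G1 X58.474 Y49.483
G1 X156.005 Y125.493
G1 X89.146 Y28.486
M5
G0 X59.656 Y135.432
M4 S563
G1 X70.143 Y135.432 F1767
G1 X70.143 Y85.914
G1 X59.656 Y85.914
G1 X59.656 Y135.432
M5
G0 X37.936 Y139.160
M4 S243
G1 X131.712 Y139.160 F3261
G1 X131.712 Y83.470
G1 X37.936 Y83.470
G1 X37.936 Y139.160
M5
G0 X17.671 Y140.472
M4 S563
G1 X30.016 Y140.472 F1767
G1 X30.016 Y70.307
G1 X17.671 Y70.307
G1 X17.671 Y140.472
M5
G0 X0.000 Y0.000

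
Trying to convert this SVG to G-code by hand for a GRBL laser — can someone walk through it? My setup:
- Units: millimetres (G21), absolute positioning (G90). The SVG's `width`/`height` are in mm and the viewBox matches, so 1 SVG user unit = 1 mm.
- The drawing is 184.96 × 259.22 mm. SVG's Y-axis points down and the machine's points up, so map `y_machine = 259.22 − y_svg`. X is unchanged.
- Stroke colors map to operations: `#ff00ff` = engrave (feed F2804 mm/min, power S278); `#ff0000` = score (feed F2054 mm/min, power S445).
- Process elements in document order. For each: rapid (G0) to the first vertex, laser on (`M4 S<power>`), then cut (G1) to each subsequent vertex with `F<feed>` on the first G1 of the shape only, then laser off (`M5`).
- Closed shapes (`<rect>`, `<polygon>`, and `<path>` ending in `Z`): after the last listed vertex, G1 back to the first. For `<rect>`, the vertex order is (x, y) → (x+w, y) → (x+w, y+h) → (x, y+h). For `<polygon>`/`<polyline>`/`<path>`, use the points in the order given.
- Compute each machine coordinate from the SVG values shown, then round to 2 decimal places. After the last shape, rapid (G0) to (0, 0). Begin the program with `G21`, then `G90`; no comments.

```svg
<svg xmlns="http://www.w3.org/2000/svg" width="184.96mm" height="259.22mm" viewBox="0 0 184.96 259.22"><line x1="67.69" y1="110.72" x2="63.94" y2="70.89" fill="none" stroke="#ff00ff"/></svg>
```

G21
G90
G0 X67.69 Y148.50
M4 S278
G1 X63.94 Y188.33 F2804
M5
G0 X0.00 Y0.00

1 u = 1 mm; y_m = 259.22 − y.

[1] `<line>` line segment, #ff00ff→engrave S278 F2804: (67.69,148.50) → (63.94,188.33)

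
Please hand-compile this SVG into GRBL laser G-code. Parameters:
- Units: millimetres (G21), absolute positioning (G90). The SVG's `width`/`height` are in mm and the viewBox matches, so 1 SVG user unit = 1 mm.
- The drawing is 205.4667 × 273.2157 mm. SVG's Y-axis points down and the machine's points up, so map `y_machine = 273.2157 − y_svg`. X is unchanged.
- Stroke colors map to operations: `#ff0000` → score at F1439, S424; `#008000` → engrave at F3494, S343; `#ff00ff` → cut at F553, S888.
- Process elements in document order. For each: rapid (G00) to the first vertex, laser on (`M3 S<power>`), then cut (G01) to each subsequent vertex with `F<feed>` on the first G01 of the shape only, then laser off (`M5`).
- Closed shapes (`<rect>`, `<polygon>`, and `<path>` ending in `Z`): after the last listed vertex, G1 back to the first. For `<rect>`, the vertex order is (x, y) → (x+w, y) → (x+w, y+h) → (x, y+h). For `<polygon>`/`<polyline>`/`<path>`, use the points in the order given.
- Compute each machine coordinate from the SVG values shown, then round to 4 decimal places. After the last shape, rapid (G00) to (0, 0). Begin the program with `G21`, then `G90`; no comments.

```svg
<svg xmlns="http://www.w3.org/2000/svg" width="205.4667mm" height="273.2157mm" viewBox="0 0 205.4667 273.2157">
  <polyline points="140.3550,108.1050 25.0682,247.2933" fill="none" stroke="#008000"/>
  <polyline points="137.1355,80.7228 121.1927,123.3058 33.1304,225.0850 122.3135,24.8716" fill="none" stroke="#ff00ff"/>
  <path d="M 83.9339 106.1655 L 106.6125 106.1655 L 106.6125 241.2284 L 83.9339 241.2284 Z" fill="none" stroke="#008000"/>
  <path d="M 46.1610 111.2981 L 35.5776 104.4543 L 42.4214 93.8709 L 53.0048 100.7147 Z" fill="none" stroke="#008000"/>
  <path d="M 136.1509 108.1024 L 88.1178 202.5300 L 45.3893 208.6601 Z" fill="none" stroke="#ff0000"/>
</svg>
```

1 u = 1 mm; y_m = 273.2157 − y.

[1] `<polyline>` line segment, #008000→engrave S343 F3494: (140.3550,165.1107) → (25.0682,25.9224)

[2] `<polyline>` open polyline, #ff00ff→cut S888 F553: (137.1355,192.4929) → (121.1927,149.9099) → (33.1304,48.1307) → (122.3135,248.3441)

[3] `<path>` rectangle, #008000→engrave S343 F3494: (83.9339,167.0502) → (106.6125,167.0502) → (106.6125,31.9873) → (83.9339,31.9873) → (83.9339,167.0502) (closed)

[4] `<path>` regular polygon, #008000→engrave S343 F3494: (46.1610,161.9176) → (35.5776,168.7614) → (42.4214,179.3448) → (53.0048,172.5010) → (46.1610,161.9176) (closed)

[5] `<path>` closed polygon, #ff0000→score S424 F1439: (136.1509,165.1133) → (88.1178,70.6857) → (45.3893,64.5556) → (136.1509,165.1133) (closed)

G21
G90
G00 X140.3550 Y165.1107
M3 S343
G01 X25.0682 Y25.9224 F3494
M5
G00 X137.1355 Y192.4929
M3 S888
G01 X121.1927 Y149.9099 F553
G01 X33.1304 Y48.1307
G01 X122.3135 Y248.3441
M5
G00 X83.9339 Y167.0502
M3 S343
G01 X106.6125 Y167.0502 F3494
G01 X106.6125 Y31.9873
G01 X83.9339 Y31.9873
G01 X83.9339 Y167.0502
M5
G00 X46.1610 Y161.9176
M3 S343
G01 X35.5776 Y168.7614 F3494
G01 X42.4214 Y179.3448
G01 X53.0048 Y172.5010
G01 X46.1610 Y161.9176
M5
G00 X136.1509 Y165.1133
M3 S424
G01 X88.1178 Y70.6857 F1439
G01 X45.3893 Y64.5556
G01 X136.1509 Y165.1133
M5
G00 X0.0000 Y0.0000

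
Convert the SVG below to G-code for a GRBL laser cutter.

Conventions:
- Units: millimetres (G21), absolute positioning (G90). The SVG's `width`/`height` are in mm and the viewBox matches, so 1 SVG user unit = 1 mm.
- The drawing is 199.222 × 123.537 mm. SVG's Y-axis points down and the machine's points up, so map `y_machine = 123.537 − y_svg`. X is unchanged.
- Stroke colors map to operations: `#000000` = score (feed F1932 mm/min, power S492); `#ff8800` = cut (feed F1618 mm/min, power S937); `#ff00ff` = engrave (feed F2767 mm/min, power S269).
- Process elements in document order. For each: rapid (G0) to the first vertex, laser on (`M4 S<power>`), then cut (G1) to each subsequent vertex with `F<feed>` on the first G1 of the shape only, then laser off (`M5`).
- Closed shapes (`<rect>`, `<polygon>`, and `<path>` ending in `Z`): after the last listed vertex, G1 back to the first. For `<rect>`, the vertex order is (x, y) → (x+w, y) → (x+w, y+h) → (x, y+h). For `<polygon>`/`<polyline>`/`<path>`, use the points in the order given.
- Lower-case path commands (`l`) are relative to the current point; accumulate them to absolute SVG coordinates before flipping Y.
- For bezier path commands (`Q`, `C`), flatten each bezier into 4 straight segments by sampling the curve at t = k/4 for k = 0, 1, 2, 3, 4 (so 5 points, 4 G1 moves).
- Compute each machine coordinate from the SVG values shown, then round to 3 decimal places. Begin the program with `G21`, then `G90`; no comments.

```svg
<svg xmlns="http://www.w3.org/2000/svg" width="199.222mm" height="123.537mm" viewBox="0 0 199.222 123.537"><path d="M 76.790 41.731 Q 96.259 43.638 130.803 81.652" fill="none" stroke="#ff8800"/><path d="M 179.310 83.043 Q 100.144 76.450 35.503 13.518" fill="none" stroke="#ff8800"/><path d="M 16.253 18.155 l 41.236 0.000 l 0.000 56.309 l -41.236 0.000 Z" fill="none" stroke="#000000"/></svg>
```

Since the viewBox matches the mm dimensions, user units are millimetres directly. The only transform is the Y-flip y_m = 123.537 − y_svg.

Shape 1 is a quadratic bezier drawn with `<path>`. Its stroke #ff8800 means cut at S937, F1618. After flipping Y the toolpath is (76.790,81.806) → (87.467,78.596) → (100.028,70.872) → (114.473,58.635) → (130.803,41.885).

Shape 2 is a quadratic bezier drawn with `<path>`. Its stroke #ff8800 means cut at S937, F1618. After flipping Y the toolpath is (179.310,40.494) → (140.635,47.312) → (103.775,61.172) → (68.731,82.074) → (35.503,110.019).

Shape 3 is a rectangle drawn with `<path>`. Its stroke #000000 means score at S492, F1932. After flipping Y the toolpath is (16.253,105.382) → (57.489,105.382) → (57.489,49.073) → (16.253,49.073) → (16.253,105.382), returning to the start.

G21
G90
G0 X76.790 Y81.806
M4 S937
G1 X87.467 Y78.596 F1618
G1 X100.028 Y70.872
G1 X114.473 Y58.635
G1 X130.803 Y41.885
M5
G0 X179.310 Y40.494
M4 S937
G1 X140.635 Y47.312 F1618
G1 X103.775 Y61.172
G1 X68.731 Y82.074
G1 X35.503 Y110.019
M5
G0 X16.253 Y105.382
M4 S492
G1 X57.489 Y105.382 F1932
G1 X57.489 Y49.073
G1 X16.253 Y49.073
G1 X16.253 Y105.382
M5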